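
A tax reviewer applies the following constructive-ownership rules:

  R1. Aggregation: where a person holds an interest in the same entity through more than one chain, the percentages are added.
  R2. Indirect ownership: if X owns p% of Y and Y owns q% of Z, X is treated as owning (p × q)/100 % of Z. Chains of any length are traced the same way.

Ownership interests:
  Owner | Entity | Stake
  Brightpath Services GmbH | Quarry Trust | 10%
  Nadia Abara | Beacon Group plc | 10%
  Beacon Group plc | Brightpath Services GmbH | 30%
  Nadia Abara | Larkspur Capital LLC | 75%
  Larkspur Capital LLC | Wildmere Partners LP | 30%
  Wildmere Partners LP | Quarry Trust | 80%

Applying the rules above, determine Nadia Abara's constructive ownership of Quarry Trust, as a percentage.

Chain via Larkspur Capital LLC → Wildmere Partners LP (R2): 75% × 30% × 80% = 18% of Quarry Trust.
Chain via Beacon Group plc → Brightpath Services GmbH (R2): 10% × 30% × 10% = 0.3% of Quarry Trust.
Aggregating (R1): 18% + 0.3% = 18.3%.

18.3%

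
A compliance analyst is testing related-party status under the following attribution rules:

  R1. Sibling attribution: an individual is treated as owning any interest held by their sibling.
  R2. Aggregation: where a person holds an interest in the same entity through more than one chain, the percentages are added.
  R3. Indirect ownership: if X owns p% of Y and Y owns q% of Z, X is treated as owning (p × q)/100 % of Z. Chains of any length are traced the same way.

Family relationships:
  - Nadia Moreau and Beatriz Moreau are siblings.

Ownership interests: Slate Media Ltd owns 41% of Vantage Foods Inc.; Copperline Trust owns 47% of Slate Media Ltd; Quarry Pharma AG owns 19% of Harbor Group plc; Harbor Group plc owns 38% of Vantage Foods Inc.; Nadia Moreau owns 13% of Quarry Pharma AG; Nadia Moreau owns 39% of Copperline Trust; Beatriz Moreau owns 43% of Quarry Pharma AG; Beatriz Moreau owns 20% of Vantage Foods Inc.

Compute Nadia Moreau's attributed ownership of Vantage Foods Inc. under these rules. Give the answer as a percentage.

31.5585%

By sibling attribution (R1), Nadia Moreau is treated as also owning Beatriz Moreau's interest in Quarry Pharma AG, giving 13% + 43% = 56%.
By sibling attribution (R1), Nadia Moreau is treated as owning Beatriz Moreau's 20% interest in Vantage Foods Inc.
Chain via Quarry Pharma AG → Harbor Group plc (R3): 56% × 19% × 38% = 4.0432% of Vantage Foods Inc.
Chain via Copperline Trust → Slate Media Ltd (R3): 39% × 47% × 41% = 7.5153% of Vantage Foods Inc.
Direct interest in Vantage Foods Inc: 20%.
Aggregating (R2): 4.0432% + 7.5153% + 20% = 31.5585%.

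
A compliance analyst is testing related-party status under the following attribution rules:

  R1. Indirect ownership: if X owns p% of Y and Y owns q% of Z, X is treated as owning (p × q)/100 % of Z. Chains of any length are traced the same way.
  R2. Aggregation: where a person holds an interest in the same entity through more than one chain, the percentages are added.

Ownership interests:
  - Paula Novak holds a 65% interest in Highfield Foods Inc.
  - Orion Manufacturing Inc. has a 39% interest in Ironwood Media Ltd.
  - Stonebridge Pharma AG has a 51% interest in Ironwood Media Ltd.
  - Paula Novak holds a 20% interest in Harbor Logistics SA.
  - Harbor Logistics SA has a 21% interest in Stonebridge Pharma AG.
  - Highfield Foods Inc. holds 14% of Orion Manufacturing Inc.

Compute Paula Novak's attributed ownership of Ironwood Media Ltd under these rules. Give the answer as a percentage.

5.691%

Chain via Harbor Logistics SA → Stonebridge Pharma AG (R1): 20% × 21% × 51% = 2.142% of Ironwood Media Ltd.
Chain via Highfield Foods Inc. → Orion Manufacturing Inc. (R1): 65% × 14% × 39% = 3.549% of Ironwood Media Ltd.
Aggregating (R2): 2.142% + 3.549% = 5.691%.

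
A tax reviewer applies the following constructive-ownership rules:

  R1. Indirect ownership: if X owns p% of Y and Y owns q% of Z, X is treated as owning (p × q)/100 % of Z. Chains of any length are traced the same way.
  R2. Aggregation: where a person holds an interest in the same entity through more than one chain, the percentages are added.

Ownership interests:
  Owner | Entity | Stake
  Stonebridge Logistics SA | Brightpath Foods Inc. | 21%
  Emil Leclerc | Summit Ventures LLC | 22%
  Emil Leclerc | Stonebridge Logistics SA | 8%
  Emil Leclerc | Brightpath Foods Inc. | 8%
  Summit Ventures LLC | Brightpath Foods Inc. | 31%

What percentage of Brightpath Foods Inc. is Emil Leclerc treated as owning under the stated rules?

16.5%

Chain via Stonebridge Logistics SA (R1): 8% × 21% = 1.68% of Brightpath Foods Inc.
Chain via Summit Ventures LLC (R1): 22% × 31% = 6.82% of Brightpath Foods Inc.
Direct interest in Brightpath Foods Inc: 8%.
Aggregating (R2): 1.68% + 6.82% + 8% = 16.5%.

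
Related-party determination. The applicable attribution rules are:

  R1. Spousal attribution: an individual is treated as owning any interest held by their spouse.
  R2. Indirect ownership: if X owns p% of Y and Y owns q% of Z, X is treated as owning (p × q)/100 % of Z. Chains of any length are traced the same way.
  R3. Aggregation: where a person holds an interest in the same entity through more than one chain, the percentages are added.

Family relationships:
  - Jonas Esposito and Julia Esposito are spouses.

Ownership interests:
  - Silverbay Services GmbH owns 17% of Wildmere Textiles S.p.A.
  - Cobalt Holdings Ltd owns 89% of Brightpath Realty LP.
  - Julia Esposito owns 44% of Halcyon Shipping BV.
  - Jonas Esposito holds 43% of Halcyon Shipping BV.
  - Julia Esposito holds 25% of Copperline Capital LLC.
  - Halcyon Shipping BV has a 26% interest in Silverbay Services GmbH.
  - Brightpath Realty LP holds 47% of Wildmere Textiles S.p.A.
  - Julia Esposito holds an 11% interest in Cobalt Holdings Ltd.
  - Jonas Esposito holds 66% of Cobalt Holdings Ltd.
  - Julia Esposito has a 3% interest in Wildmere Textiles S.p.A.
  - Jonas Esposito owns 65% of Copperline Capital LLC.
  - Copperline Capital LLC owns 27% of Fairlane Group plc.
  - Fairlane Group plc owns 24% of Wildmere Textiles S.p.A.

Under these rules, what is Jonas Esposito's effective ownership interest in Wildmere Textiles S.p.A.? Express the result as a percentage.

By spousal attribution (R1), Jonas Esposito is treated as also owning Julia Esposito's interest in Halcyon Shipping BV, giving 43% + 44% = 87%.
By spousal attribution (R1), Jonas Esposito is treated as also owning Julia Esposito's interest in Cobalt Holdings Ltd, giving 66% + 11% = 77%.
By spousal attribution (R1), Jonas Esposito is treated as also owning Julia Esposito's interest in Copperline Capital LLC, giving 65% + 25% = 90%.
By spousal attribution (R1), Jonas Esposito is treated as owning Julia Esposito's 3% interest in Wildmere Textiles S.p.A.
Chain via Halcyon Shipping BV → Silverbay Services GmbH (R2): 87% × 26% × 17% = 3.8454% of Wildmere Textiles S.p.A.
Chain via Cobalt Holdings Ltd → Brightpath Realty LP (R2): 77% × 89% × 47% = 32.2091% of Wildmere Textiles S.p.A.
Chain via Copperline Capital LLC → Fairlane Group plc (R2): 90% × 27% × 24% = 5.832% of Wildmere Textiles S.p.A.
Direct interest in Wildmere Textiles S.p.A: 3%.
Aggregating (R3): 3.8454% + 32.2091% + 5.832% + 3% = 44.8865%.

44.8865%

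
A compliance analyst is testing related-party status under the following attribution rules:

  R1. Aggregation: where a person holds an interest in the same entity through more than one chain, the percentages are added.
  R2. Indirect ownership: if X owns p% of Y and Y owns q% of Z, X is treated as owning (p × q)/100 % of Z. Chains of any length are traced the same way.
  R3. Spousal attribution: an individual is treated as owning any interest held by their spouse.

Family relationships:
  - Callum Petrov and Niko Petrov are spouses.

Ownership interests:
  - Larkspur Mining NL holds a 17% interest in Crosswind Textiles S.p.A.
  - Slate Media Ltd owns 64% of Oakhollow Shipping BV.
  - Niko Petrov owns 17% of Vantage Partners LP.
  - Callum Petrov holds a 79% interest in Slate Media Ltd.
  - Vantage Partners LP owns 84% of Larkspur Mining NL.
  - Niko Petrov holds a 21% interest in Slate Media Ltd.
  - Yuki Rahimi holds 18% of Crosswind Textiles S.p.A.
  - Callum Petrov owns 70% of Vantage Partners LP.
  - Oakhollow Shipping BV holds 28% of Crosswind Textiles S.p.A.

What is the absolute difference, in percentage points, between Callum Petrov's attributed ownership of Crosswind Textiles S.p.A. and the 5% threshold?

By spousal attribution (R3), Callum Petrov is treated as also owning Niko Petrov's interest in Slate Media Ltd, giving 79% + 21% = 100%.
By spousal attribution (R3), Callum Petrov is treated as also owning Niko Petrov's interest in Vantage Partners LP, giving 70% + 17% = 87%.
Chain via Slate Media Ltd → Oakhollow Shipping BV (R2): 100% × 64% × 28% = 17.92% of Crosswind Textiles S.p.A.
Chain via Vantage Partners LP → Larkspur Mining NL (R2): 87% × 84% × 17% = 12.4236% of Crosswind Textiles S.p.A.
Aggregating (R1): 17.92% + 12.4236% = 30.3436%.
30.3436% exceeds the 5% threshold by 25.3436 percentage points.

25.3436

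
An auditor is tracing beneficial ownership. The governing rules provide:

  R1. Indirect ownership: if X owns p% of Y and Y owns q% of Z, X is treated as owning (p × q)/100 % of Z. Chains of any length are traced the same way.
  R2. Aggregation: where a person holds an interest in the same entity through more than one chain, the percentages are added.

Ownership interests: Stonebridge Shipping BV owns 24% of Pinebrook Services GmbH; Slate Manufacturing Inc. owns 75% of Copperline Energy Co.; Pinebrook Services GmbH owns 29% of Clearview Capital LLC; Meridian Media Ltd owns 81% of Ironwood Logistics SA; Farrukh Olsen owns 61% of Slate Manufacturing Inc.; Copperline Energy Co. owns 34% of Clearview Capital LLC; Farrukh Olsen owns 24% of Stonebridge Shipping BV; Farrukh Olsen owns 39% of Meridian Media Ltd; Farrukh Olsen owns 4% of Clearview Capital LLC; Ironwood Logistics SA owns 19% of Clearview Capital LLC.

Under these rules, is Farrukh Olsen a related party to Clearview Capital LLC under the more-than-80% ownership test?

No

Chain via Slate Manufacturing Inc. → Copperline Energy Co. (R1): 61% × 75% × 34% = 15.555% of Clearview Capital LLC.
Chain via Stonebridge Shipping BV → Pinebrook Services GmbH (R1): 24% × 24% × 29% = 1.6704% of Clearview Capital LLC.
Chain via Meridian Media Ltd → Ironwood Logistics SA (R1): 39% × 81% × 19% = 6.0021% of Clearview Capital LLC.
Direct interest in Clearview Capital LLC: 4%.
Aggregating (R2): 15.555% + 1.6704% + 6.0021% + 4% = 27.2275%.
27.2275% does not exceed the 80% threshold, so Farrukh is not a related party to Clearview Capital LLC.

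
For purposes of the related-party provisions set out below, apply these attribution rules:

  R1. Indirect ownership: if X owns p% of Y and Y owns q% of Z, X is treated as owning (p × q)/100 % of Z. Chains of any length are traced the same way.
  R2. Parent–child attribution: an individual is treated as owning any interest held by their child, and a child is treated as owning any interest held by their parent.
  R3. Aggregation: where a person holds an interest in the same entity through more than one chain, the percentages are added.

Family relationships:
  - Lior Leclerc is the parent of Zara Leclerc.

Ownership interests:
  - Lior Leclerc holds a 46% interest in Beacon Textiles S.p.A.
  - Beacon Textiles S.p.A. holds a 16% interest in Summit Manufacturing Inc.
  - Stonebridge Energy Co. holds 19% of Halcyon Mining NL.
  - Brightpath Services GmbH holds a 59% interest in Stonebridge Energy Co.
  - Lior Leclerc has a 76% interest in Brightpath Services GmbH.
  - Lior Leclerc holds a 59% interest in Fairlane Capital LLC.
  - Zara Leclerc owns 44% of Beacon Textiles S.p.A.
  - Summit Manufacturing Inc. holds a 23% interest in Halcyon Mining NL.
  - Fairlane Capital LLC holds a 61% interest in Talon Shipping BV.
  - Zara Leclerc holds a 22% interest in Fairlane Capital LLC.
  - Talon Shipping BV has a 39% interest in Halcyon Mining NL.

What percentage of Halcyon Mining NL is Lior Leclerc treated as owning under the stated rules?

By parent–child attribution (R2), Lior Leclerc is treated as also owning Zara Leclerc's interest in Beacon Textiles S.p.A, giving 46% + 44% = 90%.
By parent–child attribution (R2), Lior Leclerc is treated as also owning Zara Leclerc's interest in Fairlane Capital LLC, giving 59% + 22% = 81%.
Chain via Beacon Textiles S.p.A. → Summit Manufacturing Inc. (R1): 90% × 16% × 23% = 3.312% of Halcyon Mining NL.
Chain via Fairlane Capital LLC → Talon Shipping BV (R1): 81% × 61% × 39% = 19.2699% of Halcyon Mining NL.
Chain via Brightpath Services GmbH → Stonebridge Energy Co. (R1): 76% × 59% × 19% = 8.5196% of Halcyon Mining NL.
Aggregating (R3): 3.312% + 19.2699% + 8.5196% = 31.1015%.

31.1015%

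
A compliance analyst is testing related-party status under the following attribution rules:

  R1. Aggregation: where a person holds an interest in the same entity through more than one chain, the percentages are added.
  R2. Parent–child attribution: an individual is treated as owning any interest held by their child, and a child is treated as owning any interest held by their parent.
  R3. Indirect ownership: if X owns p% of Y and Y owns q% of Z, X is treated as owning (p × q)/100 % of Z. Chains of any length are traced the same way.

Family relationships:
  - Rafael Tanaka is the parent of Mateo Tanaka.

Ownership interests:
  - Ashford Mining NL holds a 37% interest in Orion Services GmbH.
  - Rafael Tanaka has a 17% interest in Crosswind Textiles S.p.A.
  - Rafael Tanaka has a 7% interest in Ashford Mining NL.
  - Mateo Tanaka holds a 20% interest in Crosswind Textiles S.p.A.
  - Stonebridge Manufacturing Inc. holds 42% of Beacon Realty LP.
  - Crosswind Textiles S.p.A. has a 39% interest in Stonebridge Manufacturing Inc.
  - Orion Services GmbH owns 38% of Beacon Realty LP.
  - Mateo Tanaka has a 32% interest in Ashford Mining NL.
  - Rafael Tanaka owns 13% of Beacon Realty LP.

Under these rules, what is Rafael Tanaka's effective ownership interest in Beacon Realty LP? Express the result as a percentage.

By parent–child attribution (R2), Rafael Tanaka is treated as also owning Mateo Tanaka's interest in Crosswind Textiles S.p.A, giving 17% + 20% = 37%.
By parent–child attribution (R2), Rafael Tanaka is treated as also owning Mateo Tanaka's interest in Ashford Mining NL, giving 7% + 32% = 39%.
Chain via Crosswind Textiles S.p.A. → Stonebridge Manufacturing Inc. (R3): 37% × 39% × 42% = 6.0606% of Beacon Realty LP.
Chain via Ashford Mining NL → Orion Services GmbH (R3): 39% × 37% × 38% = 5.4834% of Beacon Realty LP.
Direct interest in Beacon Realty LP: 13%.
Aggregating (R1): 6.0606% + 5.4834% + 13% = 24.544%.

24.544%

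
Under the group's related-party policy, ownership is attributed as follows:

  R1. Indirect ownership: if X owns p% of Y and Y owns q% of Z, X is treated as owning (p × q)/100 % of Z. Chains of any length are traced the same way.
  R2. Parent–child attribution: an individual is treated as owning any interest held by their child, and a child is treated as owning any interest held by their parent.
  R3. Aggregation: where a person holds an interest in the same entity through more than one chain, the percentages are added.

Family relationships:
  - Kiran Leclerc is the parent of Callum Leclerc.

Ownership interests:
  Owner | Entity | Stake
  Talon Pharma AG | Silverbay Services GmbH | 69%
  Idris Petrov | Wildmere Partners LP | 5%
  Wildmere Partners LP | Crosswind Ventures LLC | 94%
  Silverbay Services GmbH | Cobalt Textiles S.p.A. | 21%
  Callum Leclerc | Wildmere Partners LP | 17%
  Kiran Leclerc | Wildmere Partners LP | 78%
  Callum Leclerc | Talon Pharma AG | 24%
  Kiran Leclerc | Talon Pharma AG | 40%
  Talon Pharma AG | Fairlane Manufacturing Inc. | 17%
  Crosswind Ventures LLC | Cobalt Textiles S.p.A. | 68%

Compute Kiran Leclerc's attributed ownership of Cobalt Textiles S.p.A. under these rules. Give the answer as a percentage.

By parent–child attribution (R2), Kiran Leclerc is treated as also owning Callum Leclerc's interest in Talon Pharma AG, giving 40% + 24% = 64%.
By parent–child attribution (R2), Kiran Leclerc is treated as also owning Callum Leclerc's interest in Wildmere Partners LP, giving 78% + 17% = 95%.
Chain via Talon Pharma AG → Silverbay Services GmbH (R1): 64% × 69% × 21% = 9.2736% of Cobalt Textiles S.p.A.
Chain via Wildmere Partners LP → Crosswind Ventures LLC (R1): 95% × 94% × 68% = 60.724% of Cobalt Textiles S.p.A.
Aggregating (R3): 9.2736% + 60.724% = 69.9976%.

69.9976%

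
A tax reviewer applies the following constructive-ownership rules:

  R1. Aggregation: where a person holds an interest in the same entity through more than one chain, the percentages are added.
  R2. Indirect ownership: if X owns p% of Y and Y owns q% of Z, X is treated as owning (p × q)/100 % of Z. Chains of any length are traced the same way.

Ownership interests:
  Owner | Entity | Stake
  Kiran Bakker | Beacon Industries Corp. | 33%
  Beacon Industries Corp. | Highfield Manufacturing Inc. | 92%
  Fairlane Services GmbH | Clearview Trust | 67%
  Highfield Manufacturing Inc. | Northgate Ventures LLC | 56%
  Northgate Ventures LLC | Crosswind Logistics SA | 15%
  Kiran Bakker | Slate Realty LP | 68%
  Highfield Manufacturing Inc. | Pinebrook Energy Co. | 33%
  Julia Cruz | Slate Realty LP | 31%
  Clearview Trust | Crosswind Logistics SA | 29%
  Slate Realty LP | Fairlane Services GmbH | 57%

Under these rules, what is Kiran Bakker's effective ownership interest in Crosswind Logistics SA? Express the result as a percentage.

Chain via Beacon Industries Corp. → Highfield Manufacturing Inc. → Northgate Ventures LLC (R2): 33% × 92% × 56% × 15% = 2.55024% of Crosswind Logistics SA.
Chain via Slate Realty LP → Fairlane Services GmbH → Clearview Trust (R2): 68% × 57% × 67% × 29% = 7.531068% of Crosswind Logistics SA.
Aggregating (R1): 2.55024% + 7.531068% = 10.081308%.

10.081308%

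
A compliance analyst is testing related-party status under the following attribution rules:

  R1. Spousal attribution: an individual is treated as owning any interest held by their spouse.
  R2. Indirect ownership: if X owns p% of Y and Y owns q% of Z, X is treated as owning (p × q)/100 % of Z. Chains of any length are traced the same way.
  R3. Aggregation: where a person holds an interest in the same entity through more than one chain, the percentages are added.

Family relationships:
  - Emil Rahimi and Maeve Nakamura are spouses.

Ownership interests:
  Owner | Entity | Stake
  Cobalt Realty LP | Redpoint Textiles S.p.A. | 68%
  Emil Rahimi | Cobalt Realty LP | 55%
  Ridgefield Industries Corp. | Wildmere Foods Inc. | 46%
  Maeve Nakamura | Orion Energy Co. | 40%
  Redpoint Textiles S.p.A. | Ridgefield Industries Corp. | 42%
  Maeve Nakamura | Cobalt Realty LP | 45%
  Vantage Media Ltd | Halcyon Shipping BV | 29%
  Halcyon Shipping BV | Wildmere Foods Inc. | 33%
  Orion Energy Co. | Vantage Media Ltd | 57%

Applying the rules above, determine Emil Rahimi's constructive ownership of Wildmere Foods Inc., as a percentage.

By spousal attribution (R1), Emil Rahimi is treated as also owning Maeve Nakamura's interest in Cobalt Realty LP, giving 55% + 45% = 100%.
By spousal attribution (R1), Emil Rahimi is treated as owning Maeve Nakamura's 40% interest in Orion Energy Co.
Chain via Cobalt Realty LP → Redpoint Textiles S.p.A. → Ridgefield Industries Corp. (R2): 100% × 68% × 42% × 46% = 13.1376% of Wildmere Foods Inc.
Chain via Orion Energy Co. → Vantage Media Ltd → Halcyon Shipping BV (R2): 40% × 57% × 29% × 33% = 2.18196% of Wildmere Foods Inc.
Aggregating (R3): 13.1376% + 2.18196% = 15.31956%.

15.31956%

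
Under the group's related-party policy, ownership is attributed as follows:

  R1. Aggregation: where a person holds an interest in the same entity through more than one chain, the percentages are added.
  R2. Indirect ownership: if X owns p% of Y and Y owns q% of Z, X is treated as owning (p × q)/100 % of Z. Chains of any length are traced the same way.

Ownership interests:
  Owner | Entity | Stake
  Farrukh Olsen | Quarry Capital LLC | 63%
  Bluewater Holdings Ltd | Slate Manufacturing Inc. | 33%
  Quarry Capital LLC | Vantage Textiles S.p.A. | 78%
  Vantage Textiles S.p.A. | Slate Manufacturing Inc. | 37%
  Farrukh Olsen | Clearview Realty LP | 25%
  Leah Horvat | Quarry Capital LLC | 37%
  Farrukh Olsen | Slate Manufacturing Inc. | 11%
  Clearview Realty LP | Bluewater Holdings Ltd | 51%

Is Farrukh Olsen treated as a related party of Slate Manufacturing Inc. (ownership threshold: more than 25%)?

Yes

Chain via Clearview Realty LP → Bluewater Holdings Ltd (R2): 25% × 51% × 33% = 4.2075% of Slate Manufacturing Inc.
Chain via Quarry Capital LLC → Vantage Textiles S.p.A. (R2): 63% × 78% × 37% = 18.1818% of Slate Manufacturing Inc.
Direct interest in Slate Manufacturing Inc: 11%.
Aggregating (R1): 4.2075% + 18.1818% + 11% = 33.3893%.
33.3893% exceeds the 25% threshold, so Farrukh is a related party to Slate Manufacturing Inc.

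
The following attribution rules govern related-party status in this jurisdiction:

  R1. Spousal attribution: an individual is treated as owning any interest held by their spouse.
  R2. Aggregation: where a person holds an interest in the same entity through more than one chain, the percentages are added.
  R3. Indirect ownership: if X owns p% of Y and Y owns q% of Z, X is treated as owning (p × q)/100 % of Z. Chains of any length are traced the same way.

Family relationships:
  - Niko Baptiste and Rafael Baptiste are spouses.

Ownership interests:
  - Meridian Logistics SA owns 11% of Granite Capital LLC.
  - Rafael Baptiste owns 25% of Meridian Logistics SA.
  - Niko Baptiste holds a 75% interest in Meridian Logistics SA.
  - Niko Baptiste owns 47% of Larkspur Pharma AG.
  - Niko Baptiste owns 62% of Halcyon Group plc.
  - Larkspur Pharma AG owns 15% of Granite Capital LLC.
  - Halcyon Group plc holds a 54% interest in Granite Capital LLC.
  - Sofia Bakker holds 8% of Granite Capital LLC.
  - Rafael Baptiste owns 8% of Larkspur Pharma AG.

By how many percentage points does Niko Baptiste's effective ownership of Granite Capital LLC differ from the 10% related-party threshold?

42.73

By spousal attribution (R1), Niko Baptiste is treated as also owning Rafael Baptiste's interest in Meridian Logistics SA, giving 75% + 25% = 100%.
By spousal attribution (R1), Niko Baptiste is treated as also owning Rafael Baptiste's interest in Larkspur Pharma AG, giving 47% + 8% = 55%.
Chain via Meridian Logistics SA (R3): 100% × 11% = 11% of Granite Capital LLC.
Chain via Larkspur Pharma AG (R3): 55% × 15% = 8.25% of Granite Capital LLC.
Chain via Halcyon Group plc (R3): 62% × 54% = 33.48% of Granite Capital LLC.
Aggregating (R2): 11% + 8.25% + 33.48% = 52.73%.
52.73% exceeds the 10% threshold by 42.73 percentage points.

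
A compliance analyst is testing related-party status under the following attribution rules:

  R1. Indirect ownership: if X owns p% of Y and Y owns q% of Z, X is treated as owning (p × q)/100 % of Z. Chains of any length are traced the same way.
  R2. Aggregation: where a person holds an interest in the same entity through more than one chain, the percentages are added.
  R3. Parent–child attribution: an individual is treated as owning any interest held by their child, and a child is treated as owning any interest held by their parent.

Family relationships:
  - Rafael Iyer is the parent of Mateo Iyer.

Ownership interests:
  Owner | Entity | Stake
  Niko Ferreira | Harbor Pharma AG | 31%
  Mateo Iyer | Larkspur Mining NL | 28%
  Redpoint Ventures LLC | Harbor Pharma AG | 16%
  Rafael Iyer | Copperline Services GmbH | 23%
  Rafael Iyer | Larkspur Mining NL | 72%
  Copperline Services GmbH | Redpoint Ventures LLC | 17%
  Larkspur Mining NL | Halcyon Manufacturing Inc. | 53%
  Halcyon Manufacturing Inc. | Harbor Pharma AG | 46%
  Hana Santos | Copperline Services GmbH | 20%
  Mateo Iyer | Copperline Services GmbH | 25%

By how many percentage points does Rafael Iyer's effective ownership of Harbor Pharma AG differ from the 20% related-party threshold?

5.6856

By parent–child attribution (R3), Rafael Iyer is treated as also owning Mateo Iyer's interest in Larkspur Mining NL, giving 72% + 28% = 100%.
By parent–child attribution (R3), Rafael Iyer is treated as also owning Mateo Iyer's interest in Copperline Services GmbH, giving 23% + 25% = 48%.
Chain via Larkspur Mining NL → Halcyon Manufacturing Inc. (R1): 100% × 53% × 46% = 24.38% of Harbor Pharma AG.
Chain via Copperline Services GmbH → Redpoint Ventures LLC (R1): 48% × 17% × 16% = 1.3056% of Harbor Pharma AG.
Aggregating (R2): 24.38% + 1.3056% = 25.6856%.
25.6856% exceeds the 20% threshold by 5.6856 percentage points.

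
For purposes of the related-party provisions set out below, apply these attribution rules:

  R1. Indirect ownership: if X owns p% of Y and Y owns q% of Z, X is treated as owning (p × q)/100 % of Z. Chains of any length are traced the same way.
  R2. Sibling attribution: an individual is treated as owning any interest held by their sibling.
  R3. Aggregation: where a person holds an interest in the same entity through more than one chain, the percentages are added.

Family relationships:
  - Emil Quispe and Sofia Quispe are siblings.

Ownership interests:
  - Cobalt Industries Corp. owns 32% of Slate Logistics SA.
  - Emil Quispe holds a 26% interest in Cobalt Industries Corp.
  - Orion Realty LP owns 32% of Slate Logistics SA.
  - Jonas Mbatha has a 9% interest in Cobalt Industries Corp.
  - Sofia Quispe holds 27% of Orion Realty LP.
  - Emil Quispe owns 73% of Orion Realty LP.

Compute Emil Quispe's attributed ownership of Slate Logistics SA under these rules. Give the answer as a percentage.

40.32%

By sibling attribution (R2), Emil Quispe is treated as also owning Sofia Quispe's interest in Orion Realty LP, giving 73% + 27% = 100%.
Chain via Orion Realty LP (R1): 100% × 32% = 32% of Slate Logistics SA.
Chain via Cobalt Industries Corp. (R1): 26% × 32% = 8.32% of Slate Logistics SA.
Aggregating (R3): 32% + 8.32% = 40.32%.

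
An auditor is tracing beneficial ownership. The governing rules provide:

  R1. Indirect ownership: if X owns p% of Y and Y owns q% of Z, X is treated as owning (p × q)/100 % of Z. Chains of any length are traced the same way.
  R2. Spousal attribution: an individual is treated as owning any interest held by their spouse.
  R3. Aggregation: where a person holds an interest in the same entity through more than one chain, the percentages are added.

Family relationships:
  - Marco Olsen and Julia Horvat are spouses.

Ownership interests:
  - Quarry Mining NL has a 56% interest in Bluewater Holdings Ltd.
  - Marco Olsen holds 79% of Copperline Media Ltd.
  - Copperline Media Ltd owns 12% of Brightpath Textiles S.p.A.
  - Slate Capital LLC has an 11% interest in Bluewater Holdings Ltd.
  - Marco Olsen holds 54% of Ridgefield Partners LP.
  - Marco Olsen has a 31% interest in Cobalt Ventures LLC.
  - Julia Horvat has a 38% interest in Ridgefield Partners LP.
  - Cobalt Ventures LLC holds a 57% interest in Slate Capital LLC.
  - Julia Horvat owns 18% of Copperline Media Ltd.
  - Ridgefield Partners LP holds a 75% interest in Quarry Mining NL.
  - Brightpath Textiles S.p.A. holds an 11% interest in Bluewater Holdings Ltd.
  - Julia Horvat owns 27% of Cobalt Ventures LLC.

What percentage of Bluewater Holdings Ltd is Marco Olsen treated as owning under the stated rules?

By spousal attribution (R2), Marco Olsen is treated as also owning Julia Horvat's interest in Ridgefield Partners LP, giving 54% + 38% = 92%.
By spousal attribution (R2), Marco Olsen is treated as also owning Julia Horvat's interest in Cobalt Ventures LLC, giving 31% + 27% = 58%.
By spousal attribution (R2), Marco Olsen is treated as also owning Julia Horvat's interest in Copperline Media Ltd, giving 79% + 18% = 97%.
Chain via Ridgefield Partners LP → Quarry Mining NL (R1): 92% × 75% × 56% = 38.64% of Bluewater Holdings Ltd.
Chain via Cobalt Ventures LLC → Slate Capital LLC (R1): 58% × 57% × 11% = 3.6366% of Bluewater Holdings Ltd.
Chain via Copperline Media Ltd → Brightpath Textiles S.p.A. (R1): 97% × 12% × 11% = 1.2804% of Bluewater Holdings Ltd.
Aggregating (R3): 38.64% + 3.6366% + 1.2804% = 43.557%.

43.557%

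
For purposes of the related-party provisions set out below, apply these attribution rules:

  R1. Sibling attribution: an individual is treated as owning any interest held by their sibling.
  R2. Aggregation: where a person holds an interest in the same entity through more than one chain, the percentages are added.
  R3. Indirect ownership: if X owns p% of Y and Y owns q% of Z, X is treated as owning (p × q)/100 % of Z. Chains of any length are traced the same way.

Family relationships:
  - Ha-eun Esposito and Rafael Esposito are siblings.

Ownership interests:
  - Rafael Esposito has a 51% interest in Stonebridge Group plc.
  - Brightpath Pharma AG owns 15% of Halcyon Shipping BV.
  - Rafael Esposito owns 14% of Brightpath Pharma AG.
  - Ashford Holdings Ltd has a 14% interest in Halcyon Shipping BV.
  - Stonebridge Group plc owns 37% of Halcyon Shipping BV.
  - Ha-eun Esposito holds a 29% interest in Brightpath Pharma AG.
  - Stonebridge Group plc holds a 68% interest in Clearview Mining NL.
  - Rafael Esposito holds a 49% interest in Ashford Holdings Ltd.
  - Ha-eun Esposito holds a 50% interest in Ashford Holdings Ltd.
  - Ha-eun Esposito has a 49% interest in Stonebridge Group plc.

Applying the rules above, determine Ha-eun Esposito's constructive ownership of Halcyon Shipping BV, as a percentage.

57.31%

By sibling attribution (R1), Ha-eun Esposito is treated as also owning Rafael Esposito's interest in Ashford Holdings Ltd, giving 50% + 49% = 99%.
By sibling attribution (R1), Ha-eun Esposito is treated as also owning Rafael Esposito's interest in Stonebridge Group plc, giving 49% + 51% = 100%.
By sibling attribution (R1), Ha-eun Esposito is treated as also owning Rafael Esposito's interest in Brightpath Pharma AG, giving 29% + 14% = 43%.
Chain via Ashford Holdings Ltd (R3): 99% × 14% = 13.86% of Halcyon Shipping BV.
Chain via Stonebridge Group plc (R3): 100% × 37% = 37% of Halcyon Shipping BV.
Chain via Brightpath Pharma AG (R3): 43% × 15% = 6.45% of Halcyon Shipping BV.
Aggregating (R2): 13.86% + 37% + 6.45% = 57.31%.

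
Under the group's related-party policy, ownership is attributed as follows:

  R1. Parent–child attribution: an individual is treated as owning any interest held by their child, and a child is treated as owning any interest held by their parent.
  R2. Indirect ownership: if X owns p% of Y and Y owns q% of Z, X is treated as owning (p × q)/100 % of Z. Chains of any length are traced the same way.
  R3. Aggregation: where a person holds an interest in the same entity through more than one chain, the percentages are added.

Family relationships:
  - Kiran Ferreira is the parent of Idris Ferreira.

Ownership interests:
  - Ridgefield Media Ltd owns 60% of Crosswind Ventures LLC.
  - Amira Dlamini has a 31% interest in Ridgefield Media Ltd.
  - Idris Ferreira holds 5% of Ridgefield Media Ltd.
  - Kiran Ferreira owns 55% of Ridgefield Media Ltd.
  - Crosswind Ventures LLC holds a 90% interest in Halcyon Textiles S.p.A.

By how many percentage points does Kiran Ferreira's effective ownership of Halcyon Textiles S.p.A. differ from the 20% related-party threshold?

By parent–child attribution (R1), Kiran Ferreira is treated as also owning Idris Ferreira's interest in Ridgefield Media Ltd, giving 55% + 5% = 60%.
Chain via Ridgefield Media Ltd → Crosswind Ventures LLC (R2): 60% × 60% × 90% = 32.4% of Halcyon Textiles S.p.A.
32.4% exceeds the 20% threshold by 12.4 percentage points.

12.4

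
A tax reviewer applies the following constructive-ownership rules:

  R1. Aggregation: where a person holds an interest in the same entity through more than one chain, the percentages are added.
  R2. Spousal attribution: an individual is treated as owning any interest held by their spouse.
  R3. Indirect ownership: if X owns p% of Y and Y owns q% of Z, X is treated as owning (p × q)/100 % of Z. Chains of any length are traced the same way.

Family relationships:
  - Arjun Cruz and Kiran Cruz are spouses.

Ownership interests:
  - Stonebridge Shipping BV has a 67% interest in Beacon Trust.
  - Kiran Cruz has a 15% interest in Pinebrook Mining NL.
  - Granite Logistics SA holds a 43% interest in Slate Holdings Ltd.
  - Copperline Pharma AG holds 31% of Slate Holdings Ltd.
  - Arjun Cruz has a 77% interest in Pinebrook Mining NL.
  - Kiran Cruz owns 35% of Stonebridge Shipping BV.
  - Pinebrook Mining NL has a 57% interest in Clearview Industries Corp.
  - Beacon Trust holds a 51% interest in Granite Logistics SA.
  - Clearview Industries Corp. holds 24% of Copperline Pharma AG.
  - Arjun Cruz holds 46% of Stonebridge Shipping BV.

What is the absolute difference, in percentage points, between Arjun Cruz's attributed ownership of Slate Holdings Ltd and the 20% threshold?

By spousal attribution (R2), Arjun Cruz is treated as also owning Kiran Cruz's interest in Pinebrook Mining NL, giving 77% + 15% = 92%.
By spousal attribution (R2), Arjun Cruz is treated as also owning Kiran Cruz's interest in Stonebridge Shipping BV, giving 46% + 35% = 81%.
Chain via Pinebrook Mining NL → Clearview Industries Corp. → Copperline Pharma AG (R3): 92% × 57% × 24% × 31% = 3.901536% of Slate Holdings Ltd.
Chain via Stonebridge Shipping BV → Beacon Trust → Granite Logistics SA (R3): 81% × 67% × 51% × 43% = 11.901411% of Slate Holdings Ltd.
Aggregating (R1): 3.901536% + 11.901411% = 15.802947%.
15.802947% falls short of the 20% threshold by 4.197053 percentage points.

4.197053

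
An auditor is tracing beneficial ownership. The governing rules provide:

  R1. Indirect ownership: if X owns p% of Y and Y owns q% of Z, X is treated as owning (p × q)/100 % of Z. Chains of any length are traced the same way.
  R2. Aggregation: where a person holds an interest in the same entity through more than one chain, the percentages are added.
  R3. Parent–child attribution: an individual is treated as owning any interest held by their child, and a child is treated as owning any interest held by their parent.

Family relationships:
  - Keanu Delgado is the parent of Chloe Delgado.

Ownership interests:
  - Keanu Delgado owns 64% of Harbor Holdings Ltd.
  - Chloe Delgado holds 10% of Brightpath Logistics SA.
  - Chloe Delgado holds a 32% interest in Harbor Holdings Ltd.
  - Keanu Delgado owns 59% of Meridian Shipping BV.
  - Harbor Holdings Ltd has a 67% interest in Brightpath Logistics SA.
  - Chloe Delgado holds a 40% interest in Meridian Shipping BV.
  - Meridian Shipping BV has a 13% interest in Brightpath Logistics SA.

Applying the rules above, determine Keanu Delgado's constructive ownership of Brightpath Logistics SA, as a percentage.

87.19%

By parent–child attribution (R3), Keanu Delgado is treated as also owning Chloe Delgado's interest in Harbor Holdings Ltd, giving 64% + 32% = 96%.
By parent–child attribution (R3), Keanu Delgado is treated as also owning Chloe Delgado's interest in Meridian Shipping BV, giving 59% + 40% = 99%.
By parent–child attribution (R3), Keanu Delgado is treated as owning Chloe Delgado's 10% interest in Brightpath Logistics SA.
Chain via Harbor Holdings Ltd (R1): 96% × 67% = 64.32% of Brightpath Logistics SA.
Chain via Meridian Shipping BV (R1): 99% × 13% = 12.87% of Brightpath Logistics SA.
Direct interest in Brightpath Logistics SA: 10%.
Aggregating (R2): 64.32% + 12.87% + 10% = 87.19%.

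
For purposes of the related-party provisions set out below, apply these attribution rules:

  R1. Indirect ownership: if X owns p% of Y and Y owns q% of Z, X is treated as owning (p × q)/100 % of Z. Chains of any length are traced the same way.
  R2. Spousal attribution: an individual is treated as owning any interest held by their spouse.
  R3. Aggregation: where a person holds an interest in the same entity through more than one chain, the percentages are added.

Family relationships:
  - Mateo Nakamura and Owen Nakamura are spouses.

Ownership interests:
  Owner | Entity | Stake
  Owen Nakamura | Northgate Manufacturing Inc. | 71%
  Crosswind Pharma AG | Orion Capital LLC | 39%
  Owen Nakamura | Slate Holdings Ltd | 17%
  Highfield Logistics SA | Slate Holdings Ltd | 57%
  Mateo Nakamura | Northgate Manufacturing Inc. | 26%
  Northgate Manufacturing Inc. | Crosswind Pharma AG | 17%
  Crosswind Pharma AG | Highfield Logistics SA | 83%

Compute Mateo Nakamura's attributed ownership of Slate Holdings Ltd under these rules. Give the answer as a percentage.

24.801419%

By spousal attribution (R2), Mateo Nakamura is treated as also owning Owen Nakamura's interest in Northgate Manufacturing Inc, giving 26% + 71% = 97%.
By spousal attribution (R2), Mateo Nakamura is treated as owning Owen Nakamura's 17% interest in Slate Holdings Ltd.
Chain via Northgate Manufacturing Inc. → Crosswind Pharma AG → Highfield Logistics SA (R1): 97% × 17% × 83% × 57% = 7.801419% of Slate Holdings Ltd.
Direct interest in Slate Holdings Ltd: 17%.
Aggregating (R3): 7.801419% + 17% = 24.801419%.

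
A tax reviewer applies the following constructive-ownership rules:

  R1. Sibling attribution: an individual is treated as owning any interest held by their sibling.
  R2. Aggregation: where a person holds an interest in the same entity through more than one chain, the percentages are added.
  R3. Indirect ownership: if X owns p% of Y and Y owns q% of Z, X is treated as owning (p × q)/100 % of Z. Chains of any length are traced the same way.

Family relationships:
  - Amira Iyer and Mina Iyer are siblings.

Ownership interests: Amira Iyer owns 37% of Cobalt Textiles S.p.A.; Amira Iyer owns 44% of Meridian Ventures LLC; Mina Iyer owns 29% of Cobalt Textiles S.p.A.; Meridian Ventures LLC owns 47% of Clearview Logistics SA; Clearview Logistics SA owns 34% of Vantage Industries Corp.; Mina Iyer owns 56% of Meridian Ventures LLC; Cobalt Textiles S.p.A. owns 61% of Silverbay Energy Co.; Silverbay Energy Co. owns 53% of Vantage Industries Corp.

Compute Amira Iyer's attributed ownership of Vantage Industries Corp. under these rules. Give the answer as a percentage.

37.3178%

By sibling attribution (R1), Amira Iyer is treated as also owning Mina Iyer's interest in Cobalt Textiles S.p.A, giving 37% + 29% = 66%.
By sibling attribution (R1), Amira Iyer is treated as also owning Mina Iyer's interest in Meridian Ventures LLC, giving 44% + 56% = 100%.
Chain via Cobalt Textiles S.p.A. → Silverbay Energy Co. (R3): 66% × 61% × 53% = 21.3378% of Vantage Industries Corp.
Chain via Meridian Ventures LLC → Clearview Logistics SA (R3): 100% × 47% × 34% = 15.98% of Vantage Industries Corp.
Aggregating (R2): 21.3378% + 15.98% = 37.3178%.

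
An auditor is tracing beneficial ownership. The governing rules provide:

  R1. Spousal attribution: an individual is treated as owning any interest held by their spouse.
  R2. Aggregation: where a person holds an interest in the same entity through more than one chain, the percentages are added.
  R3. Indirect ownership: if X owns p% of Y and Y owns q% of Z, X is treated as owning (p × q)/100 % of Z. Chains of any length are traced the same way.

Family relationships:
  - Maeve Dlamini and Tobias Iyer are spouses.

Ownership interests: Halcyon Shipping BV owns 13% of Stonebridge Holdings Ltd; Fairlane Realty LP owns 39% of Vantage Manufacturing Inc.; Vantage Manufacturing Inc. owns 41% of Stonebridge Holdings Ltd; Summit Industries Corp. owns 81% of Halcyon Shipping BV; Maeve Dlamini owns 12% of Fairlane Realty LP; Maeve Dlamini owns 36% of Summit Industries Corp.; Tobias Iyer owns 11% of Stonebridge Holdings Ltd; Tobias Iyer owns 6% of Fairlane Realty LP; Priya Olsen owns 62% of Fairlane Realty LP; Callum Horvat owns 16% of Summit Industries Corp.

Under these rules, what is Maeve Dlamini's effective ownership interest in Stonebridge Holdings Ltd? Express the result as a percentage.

By spousal attribution (R1), Maeve Dlamini is treated as also owning Tobias Iyer's interest in Fairlane Realty LP, giving 12% + 6% = 18%.
By spousal attribution (R1), Maeve Dlamini is treated as owning Tobias Iyer's 11% interest in Stonebridge Holdings Ltd.
Chain via Fairlane Realty LP → Vantage Manufacturing Inc. (R3): 18% × 39% × 41% = 2.8782% of Stonebridge Holdings Ltd.
Chain via Summit Industries Corp. → Halcyon Shipping BV (R3): 36% × 81% × 13% = 3.7908% of Stonebridge Holdings Ltd.
Direct interest in Stonebridge Holdings Ltd: 11%.
Aggregating (R2): 2.8782% + 3.7908% + 11% = 17.669%.

17.669%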